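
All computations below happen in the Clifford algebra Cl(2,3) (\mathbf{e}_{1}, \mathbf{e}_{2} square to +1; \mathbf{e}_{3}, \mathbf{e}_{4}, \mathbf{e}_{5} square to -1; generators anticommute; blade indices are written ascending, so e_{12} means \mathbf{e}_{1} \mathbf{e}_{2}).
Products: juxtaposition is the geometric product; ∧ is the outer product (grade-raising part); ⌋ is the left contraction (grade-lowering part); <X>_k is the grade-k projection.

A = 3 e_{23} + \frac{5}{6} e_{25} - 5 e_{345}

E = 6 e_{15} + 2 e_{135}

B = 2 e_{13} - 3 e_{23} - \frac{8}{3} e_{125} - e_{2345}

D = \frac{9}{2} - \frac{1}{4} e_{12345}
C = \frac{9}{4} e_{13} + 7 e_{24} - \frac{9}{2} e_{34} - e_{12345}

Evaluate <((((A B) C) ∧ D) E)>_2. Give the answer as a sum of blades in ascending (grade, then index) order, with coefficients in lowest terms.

step 1: -9 - \frac{20}{9} e_{1} - 5 e_{2} - 6 e_{12} - \frac{5}{6} e_{34} - \frac{5}{2} e_{35} - 3 e_{45} + 8 e_{135} - 10 e_{145} + 15 e_{245} - \frac{40}{3} e_{1234} - \frac{5}{3} e_{1235}
step 2: -\frac{15}{4} - 5 e_{3} - \frac{110}{3} e_{4} + \frac{409}{3} e_{5} - 60 e_{12} + \frac{697}{12} e_{13} - \frac{351}{8} e_{14} - \frac{45}{8} e_{15} + \frac{28}{3} e_{23} - 41 e_{24} - \frac{69}{4} e_{25} + \frac{81}{2} e_{34} + \frac{27}{2} e_{35} - \frac{45}{4} e_{45} + \frac{33}{4} e_{123} - \frac{235}{18} e_{124} - \frac{425}{6} e_{125} + 10 e_{134} + 45 e_{135} + 36 e_{145} + \frac{45}{2} e_{234} - \frac{135}{2} e_{235} - \frac{57}{2} e_{345} + 27 e_{1234} - \frac{15}{2} e_{1245} - \frac{1}{12} e_{1345} + \frac{355}{18} e_{2345} - \frac{323}{4} e_{12345}
step 3: -\frac{135}{8} - \frac{45}{2} e_{3} - 165 e_{4} + \frac{1227}{2} e_{5} - 270 e_{12} + \frac{2091}{8} e_{13} - \frac{3159}{16} e_{14} - \frac{405}{16} e_{15} + 42 e_{23} - \frac{369}{2} e_{24} - \frac{621}{8} e_{25} + \frac{729}{4} e_{34} + \frac{243}{4} e_{35} - \frac{405}{8} e_{45} + \frac{297}{8} e_{123} - \frac{235}{4} e_{124} - \frac{1275}{4} e_{125} + 45 e_{134} + \frac{405}{2} e_{135} + 162 e_{145} + \frac{405}{4} e_{234} - \frac{1215}{4} e_{235} - \frac{513}{4} e_{345} + \frac{243}{2} e_{1234} - \frac{135}{4} e_{1245} - \frac{3}{8} e_{1345} + \frac{355}{4} e_{2345} - \frac{5799}{16} e_{12345}
step 4: -\frac{4455}{8} + \frac{7119}{2} e_{1} + \frac{3825}{2} e_{2} - \frac{9315}{8} e_{3} - \frac{3885}{4} e_{4} + \frac{2091}{4} e_{5} - \frac{567}{4} e_{12} - \frac{3183}{2} e_{13} + \frac{2241}{4} e_{14} - \frac{585}{4} e_{15} - \frac{1275}{2} e_{23} - \frac{7419}{8} e_{24} + \frac{6183}{4} e_{25} - \frac{1305}{4} e_{34} - \frac{6273}{4} e_{35} + \frac{10197}{8} e_{45} - \frac{7911}{4} e_{123} + \frac{355}{2} e_{124} - 84 e_{125} - \frac{2673}{4} e_{134} + \frac{405}{4} e_{135} + \frac{2709}{2} e_{145} + \frac{16857}{8} e_{234} + \frac{3051}{4} e_{235} - \frac{1191}{2} e_{245} - \frac{999}{8} e_{345} - \frac{1065}{2} e_{1234} + 252 e_{1235} - \frac{2619}{2} e_{1245} + \frac{1527}{2} e_{1345} - \frac{1223}{2} e_{2345} - \frac{477}{2} e_{12345}
step 5: -\frac{567}{4} e_{12} - \frac{3183}{2} e_{13} + \frac{2241}{4} e_{14} - \frac{585}{4} e_{15} - \frac{1275}{2} e_{23} - \frac{7419}{8} e_{24} + \frac{6183}{4} e_{25} - \frac{1305}{4} e_{34} - \frac{6273}{4} e_{35} + \frac{10197}{8} e_{45}
Answer: -\frac{567}{4} e_{12} - \frac{3183}{2} e_{13} + \frac{2241}{4} e_{14} - \frac{585}{4} e_{15} - \frac{1275}{2} e_{23} - \frac{7419}{8} e_{24} + \frac{6183}{4} e_{25} - \frac{1305}{4} e_{34} - \frac{6273}{4} e_{35} + \frac{10197}{8} e_{45}


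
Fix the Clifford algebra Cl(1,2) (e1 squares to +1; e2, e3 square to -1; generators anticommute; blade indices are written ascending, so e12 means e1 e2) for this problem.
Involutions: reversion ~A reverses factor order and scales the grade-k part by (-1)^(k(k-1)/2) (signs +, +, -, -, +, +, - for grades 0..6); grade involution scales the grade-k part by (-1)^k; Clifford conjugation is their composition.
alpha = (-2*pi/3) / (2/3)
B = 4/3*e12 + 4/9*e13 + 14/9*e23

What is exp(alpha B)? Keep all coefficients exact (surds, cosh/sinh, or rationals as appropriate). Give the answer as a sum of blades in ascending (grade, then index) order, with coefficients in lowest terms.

B^2 term by term: the squares give (4/3)^2*(e12)^2 + (4/9)^2*(e13)^2 + (14/9)^2*(e23)^2 = 16/9*(+1) + 16/81*(+1) + 196/81*(-1) = -4/9 (each basis 2-blade squares to minus the product of its generators' squares); cross terms between blades sharing an index anticommute and cancel. So B^2 = -4/9.
B^2 = -4/9 — B^2 < 0, so the exponential closes trigonometrically: l = 2/3, alpha*l = -2*pi/3, so exp(alpha B) = cos(-2*pi/3) + (sin(-2*pi/3)/(2/3))*B = -1/2 + (-3*sqrt(3)/4)*B.
Answer: -1/2 - sqrt(3)*e12 - sqrt(3)/3*e13 - 7*sqrt(3)/6*e23


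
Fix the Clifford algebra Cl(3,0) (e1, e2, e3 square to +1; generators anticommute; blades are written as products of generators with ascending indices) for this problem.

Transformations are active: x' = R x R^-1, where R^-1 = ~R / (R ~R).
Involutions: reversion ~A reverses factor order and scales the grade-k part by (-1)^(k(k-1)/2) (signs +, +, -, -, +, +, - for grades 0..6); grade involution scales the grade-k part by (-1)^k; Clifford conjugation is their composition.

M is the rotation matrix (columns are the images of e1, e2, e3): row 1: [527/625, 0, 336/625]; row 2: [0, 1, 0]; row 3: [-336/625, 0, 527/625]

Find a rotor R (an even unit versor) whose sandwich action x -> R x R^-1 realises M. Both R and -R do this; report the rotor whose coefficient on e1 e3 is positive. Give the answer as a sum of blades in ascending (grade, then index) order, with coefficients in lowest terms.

Method: write R = a + b12*e1 e2 + b13*e1 e3 + b23*e2 e3 with a^2 + b12^2 + b13^2 + b23^2 = 1 (so R^-1 = ~R). Expanding the columns R e_j ~R gives tr M = 4a^2 - 1 and, from the antisymmetric part, M21 - M12 = -4a*b12, M13 - M31 = 4a*b13, M32 - M23 = -4a*b23.
Here tr M = 1679/625, so a^2 = (1 + tr M)/4 = 576/625 and a = ±24/25. Taking a = 24/25: M21 - M12 = 0, M13 - M31 = 672/625, M32 - M23 = 0, giving b12 = 0, b13 = 7/25, b23 = 0, i.e. R = 24/25 + 7/25*e1 e3.
Its e1 e3 coefficient is already positive.
Answer: 24/25 + 7/25*e1 e3. Note: both R and -R realise this M (trace 1679/625); the covering map identifies them, and the e1 e3-coefficient sign is the tie-breaker.


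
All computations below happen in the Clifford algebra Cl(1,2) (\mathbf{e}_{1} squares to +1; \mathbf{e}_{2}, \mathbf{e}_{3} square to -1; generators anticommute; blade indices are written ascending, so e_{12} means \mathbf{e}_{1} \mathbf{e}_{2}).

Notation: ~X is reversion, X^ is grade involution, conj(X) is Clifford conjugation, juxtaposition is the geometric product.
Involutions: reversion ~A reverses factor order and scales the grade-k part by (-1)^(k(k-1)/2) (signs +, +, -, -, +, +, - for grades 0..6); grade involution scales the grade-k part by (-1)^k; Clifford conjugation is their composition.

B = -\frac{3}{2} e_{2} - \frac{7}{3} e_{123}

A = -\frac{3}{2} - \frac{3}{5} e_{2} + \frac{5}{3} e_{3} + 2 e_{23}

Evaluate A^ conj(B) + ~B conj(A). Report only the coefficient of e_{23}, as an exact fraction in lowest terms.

first term: -\frac{9}{10} + \frac{14}{3} e_{1} - \frac{9}{4} e_{2} + 3 e_{3} - \frac{35}{9} e_{12} - \frac{7}{5} e_{13} + \frac{5}{2} e_{23} + \frac{7}{2} e_{123}
second term: \frac{9}{10} + \frac{14}{3} e_{1} + \frac{9}{4} e_{2} - 3 e_{3} + \frac{35}{9} e_{12} + \frac{7}{5} e_{13} + \frac{5}{2} e_{23} - \frac{7}{2} e_{123}
Answer: 5


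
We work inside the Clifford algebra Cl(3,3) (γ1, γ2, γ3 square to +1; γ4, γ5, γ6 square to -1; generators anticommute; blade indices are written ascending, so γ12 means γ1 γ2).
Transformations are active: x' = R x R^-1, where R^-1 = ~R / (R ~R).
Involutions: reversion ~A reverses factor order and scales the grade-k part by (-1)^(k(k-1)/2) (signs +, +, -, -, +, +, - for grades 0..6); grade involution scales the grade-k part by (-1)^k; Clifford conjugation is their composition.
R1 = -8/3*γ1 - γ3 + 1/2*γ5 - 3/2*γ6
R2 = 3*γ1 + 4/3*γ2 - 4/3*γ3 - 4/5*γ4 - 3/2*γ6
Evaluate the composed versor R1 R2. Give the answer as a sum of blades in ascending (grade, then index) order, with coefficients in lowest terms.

Distribute over the terms of R1 (each basis-blade product reordered to ascending indices, repeated generators contracted through their squares):
(-8/3*γ1) R2 = -8 - 32/9*γ12 + 32/9*γ13 + 32/15*γ14 + 4*γ16
(-γ3) R2 = 4/3 + 3*γ13 + 4/3*γ23 + 4/5*γ34 + 3/2*γ36
(1/2*γ5) R2 = -3/2*γ15 - 2/3*γ25 + 2/3*γ35 + 2/5*γ45 - 3/4*γ56
(-3/2*γ6) R2 = -9/4 + 9/2*γ16 + 2*γ26 - 2*γ36 - 6/5*γ46
Summing the partial products and collecting blades:
Answer: -107/12 - 32/9*γ12 + 59/9*γ13 + 32/15*γ14 - 3/2*γ15 + 17/2*γ16 + 4/3*γ23 - 2/3*γ25 + 2*γ26 + 4/5*γ34 + 2/3*γ35 - 1/2*γ36 + 2/5*γ45 - 6/5*γ46 - 3/4*γ56


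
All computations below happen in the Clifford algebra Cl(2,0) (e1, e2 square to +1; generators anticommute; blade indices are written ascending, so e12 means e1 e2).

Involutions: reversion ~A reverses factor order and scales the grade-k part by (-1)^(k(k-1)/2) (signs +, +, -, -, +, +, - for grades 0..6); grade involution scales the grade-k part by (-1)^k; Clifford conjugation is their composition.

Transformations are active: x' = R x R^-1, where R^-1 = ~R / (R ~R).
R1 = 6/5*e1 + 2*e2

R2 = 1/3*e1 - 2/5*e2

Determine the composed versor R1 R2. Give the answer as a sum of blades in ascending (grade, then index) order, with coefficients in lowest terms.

Distribute over the terms of R1 (each basis-blade product reordered to ascending indices, repeated generators contracted through their squares):
(6/5*e1) R2 = 2/5 - 12/25*e12
(2*e2) R2 = -4/5 - 2/3*e12
Summing the partial products and collecting blades:
Answer: -2/5 - 86/75*e12


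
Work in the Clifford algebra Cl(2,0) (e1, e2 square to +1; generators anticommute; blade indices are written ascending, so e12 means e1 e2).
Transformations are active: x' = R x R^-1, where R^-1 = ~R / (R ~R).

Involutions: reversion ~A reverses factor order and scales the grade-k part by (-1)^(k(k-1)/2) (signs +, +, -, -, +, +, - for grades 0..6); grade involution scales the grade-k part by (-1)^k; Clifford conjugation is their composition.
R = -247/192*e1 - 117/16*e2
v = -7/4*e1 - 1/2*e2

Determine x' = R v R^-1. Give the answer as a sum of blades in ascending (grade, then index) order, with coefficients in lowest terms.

~R = -247/192*e1 - 117/16*e2, and R ~R = 2032225/36864, so R^-1 = ~R / (2032225/36864).
R v = 4537/768 - 4667/384*e12
Answer: 70913/48100*e1 - 25667/24050*e2


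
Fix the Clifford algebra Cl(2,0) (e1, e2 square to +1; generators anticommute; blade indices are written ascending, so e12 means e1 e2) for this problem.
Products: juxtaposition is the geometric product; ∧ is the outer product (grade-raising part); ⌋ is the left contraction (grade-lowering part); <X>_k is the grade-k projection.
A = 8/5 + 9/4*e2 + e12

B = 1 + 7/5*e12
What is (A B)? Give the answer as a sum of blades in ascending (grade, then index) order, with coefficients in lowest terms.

step 1: 1/5 - 63/20*e1 + 9/4*e2 + 81/25*e12
Answer: 1/5 - 63/20*e1 + 9/4*e2 + 81/25*e12


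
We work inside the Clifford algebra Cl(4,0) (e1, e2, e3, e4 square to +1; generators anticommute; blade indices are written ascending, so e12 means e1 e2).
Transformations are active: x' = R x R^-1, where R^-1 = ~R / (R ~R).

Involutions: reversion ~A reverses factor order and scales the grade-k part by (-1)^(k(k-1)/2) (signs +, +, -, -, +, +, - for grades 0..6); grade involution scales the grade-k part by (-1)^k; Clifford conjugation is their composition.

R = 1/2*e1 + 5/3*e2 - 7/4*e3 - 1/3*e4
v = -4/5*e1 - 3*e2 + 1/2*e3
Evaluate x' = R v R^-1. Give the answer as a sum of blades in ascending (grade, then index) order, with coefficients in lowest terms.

~R = 1/2*e1 + 5/3*e2 - 7/4*e3 - 1/3*e4, and R ~R = 893/144, so R^-1 = ~R / (893/144).
R v = -251/40 - 1/6*e12 - 23/20*e13 - 4/15*e14 - 53/12*e23 - e24 + 1/6*e34
Answer: -946/4465*e1 - 333/893*e2 + 27161/8930*e3 + 3012/4465*e4


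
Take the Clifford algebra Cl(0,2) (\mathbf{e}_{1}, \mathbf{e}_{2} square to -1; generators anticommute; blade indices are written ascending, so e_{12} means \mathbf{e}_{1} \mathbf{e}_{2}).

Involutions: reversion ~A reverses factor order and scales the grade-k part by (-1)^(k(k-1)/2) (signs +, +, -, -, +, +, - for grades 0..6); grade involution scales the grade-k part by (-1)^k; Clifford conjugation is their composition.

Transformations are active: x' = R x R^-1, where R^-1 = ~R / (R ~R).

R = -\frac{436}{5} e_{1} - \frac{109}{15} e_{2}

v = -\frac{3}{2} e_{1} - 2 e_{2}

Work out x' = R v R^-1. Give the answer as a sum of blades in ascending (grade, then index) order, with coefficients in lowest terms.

~R = -\frac{436}{5} e_{1} - \frac{109}{15} e_{2}, and R ~R = -\frac{344549}{45}, so R^-1 = ~R / (-\frac{344549}{45}).
R v = -\frac{436}{3} + \frac{327}{2} e_{12}
Answer: -\frac{105}{58} e_{1} + \frac{50}{29} e_{2}


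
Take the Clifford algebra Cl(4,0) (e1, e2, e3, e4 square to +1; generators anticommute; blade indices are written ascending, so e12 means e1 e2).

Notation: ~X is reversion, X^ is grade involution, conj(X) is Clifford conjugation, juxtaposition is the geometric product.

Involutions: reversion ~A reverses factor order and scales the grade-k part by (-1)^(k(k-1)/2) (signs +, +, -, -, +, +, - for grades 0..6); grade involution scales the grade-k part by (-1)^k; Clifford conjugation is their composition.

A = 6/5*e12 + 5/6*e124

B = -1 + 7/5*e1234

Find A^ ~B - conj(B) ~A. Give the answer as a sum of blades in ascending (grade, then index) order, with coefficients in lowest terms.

first term: -7/6*e3 - 6/5*e12 - 42/25*e34 + 5/6*e124
second term: 7/6*e3 + 6/5*e12 + 42/25*e34 + 5/6*e124
Answer: -7/3*e3 - 12/5*e12 - 84/25*e34


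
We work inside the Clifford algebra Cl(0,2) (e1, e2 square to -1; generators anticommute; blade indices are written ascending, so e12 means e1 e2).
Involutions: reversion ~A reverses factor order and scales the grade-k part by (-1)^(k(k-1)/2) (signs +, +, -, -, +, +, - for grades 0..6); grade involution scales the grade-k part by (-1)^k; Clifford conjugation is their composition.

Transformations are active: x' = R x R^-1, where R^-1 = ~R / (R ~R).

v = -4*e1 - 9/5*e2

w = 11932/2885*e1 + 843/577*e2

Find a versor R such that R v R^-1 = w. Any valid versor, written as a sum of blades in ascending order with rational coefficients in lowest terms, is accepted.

The midline construction: v and w both square to -481/25, so reflecting in their sum 392/2885*e1 - 978/2885*e2 exchanges them.
Answer: 392/2885*e1 - 978/2885*e2


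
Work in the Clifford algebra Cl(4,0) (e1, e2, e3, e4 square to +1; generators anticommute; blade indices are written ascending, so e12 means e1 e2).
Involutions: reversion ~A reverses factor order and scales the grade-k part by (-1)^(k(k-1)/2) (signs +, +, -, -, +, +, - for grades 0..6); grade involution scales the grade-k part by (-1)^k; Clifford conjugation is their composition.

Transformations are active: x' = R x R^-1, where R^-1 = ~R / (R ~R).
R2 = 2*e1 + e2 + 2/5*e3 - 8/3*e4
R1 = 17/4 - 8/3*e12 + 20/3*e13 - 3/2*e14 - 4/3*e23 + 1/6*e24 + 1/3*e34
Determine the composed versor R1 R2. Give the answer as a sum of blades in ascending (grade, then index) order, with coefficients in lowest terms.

Distribute over the terms of R2 (each basis-blade product reordered to ascending indices, repeated generators contracted through their squares):
R1 (2*e1) = 17/2*e1 + 16/3*e2 - 40/3*e3 + 3*e4 - 8/3*e123 + 1/3*e124 + 2/3*e134
R1 (e2) = -8/3*e1 + 17/4*e2 + 4/3*e3 - 1/6*e4 - 20/3*e123 + 3/2*e124 + 1/3*e234
R1 (2/5*e3) = 8/3*e1 - 8/15*e2 + 17/10*e3 - 2/15*e4 - 16/15*e123 + 3/5*e134 - 1/15*e234
R1 (-8/3*e4) = 4*e1 - 4/9*e2 - 8/9*e3 - 34/3*e4 + 64/9*e124 - 160/9*e134 + 32/9*e234
Summing the partial products and collecting blades:
Answer: 25/2*e1 + 1549/180*e2 - 1007/90*e3 - 259/30*e4 - 52/5*e123 + 161/18*e124 - 743/45*e134 + 172/45*e234


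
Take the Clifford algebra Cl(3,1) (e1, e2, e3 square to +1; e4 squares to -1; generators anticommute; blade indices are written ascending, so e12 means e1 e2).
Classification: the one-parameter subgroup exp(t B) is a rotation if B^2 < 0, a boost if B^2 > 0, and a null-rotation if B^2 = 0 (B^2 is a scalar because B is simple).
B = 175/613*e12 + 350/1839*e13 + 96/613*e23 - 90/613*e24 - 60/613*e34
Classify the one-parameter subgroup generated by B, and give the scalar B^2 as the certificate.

B^2 term by term: the squares give (175/613)^2*(e12)^2 + (350/1839)^2*(e13)^2 + (96/613)^2*(e23)^2 + (-90/613)^2*(e24)^2 + (-60/613)^2*(e34)^2 = 30625/375769*(-1) + 122500/3381921*(-1) + 9216/375769*(-1) + 8100/375769*(+1) + 3600/375769*(+1) = -1/9 (each basis 2-blade squares to minus the product of its generators' squares); cross terms between blades sharing an index anticommute and cancel; the commuting (index-disjoint) pairs give grade-4 terms 2*c*c'*(blade product), which cancel blade by blade — e1234: -21000/375769 + 21000/375769 = 0 — confirming B is simple. So B^2 = -1/9.
Answer: rotation, certificate B^2 = -1/9. The scalar -1/9 is the complete invariant here: its sign names the subgroup type.


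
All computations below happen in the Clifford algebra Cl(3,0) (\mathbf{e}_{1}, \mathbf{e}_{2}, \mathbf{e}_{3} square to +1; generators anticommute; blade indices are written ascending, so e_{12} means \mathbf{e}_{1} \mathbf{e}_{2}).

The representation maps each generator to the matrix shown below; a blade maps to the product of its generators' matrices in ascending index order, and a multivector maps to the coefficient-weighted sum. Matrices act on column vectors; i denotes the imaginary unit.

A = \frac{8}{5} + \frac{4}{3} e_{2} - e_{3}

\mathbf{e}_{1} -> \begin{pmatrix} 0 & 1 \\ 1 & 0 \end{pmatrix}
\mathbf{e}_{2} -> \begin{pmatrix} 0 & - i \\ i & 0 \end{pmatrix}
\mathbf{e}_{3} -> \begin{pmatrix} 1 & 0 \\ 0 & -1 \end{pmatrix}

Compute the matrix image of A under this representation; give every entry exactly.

M = (\frac{8}{5})*1 + (\frac{4}{3})*rho(e_{2}) + (-1)*rho(e_{3}), summed entrywise (1 is the identity matrix):
Answer: \begin{pmatrix} \frac{3}{5} & - \frac{4 i}{3} \\ \frac{4 i}{3} & \frac{13}{5} \end{pmatrix}


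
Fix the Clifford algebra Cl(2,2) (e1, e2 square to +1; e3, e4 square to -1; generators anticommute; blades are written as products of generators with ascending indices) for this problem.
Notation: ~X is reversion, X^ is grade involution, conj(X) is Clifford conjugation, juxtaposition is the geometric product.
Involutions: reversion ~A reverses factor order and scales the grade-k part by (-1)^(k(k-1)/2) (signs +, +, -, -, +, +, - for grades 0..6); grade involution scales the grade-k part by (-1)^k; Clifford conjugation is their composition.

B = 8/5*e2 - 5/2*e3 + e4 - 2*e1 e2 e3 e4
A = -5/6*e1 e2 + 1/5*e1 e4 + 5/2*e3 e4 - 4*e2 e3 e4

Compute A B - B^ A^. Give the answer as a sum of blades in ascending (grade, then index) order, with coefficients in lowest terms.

first term: 97/15*e1 - 5/2*e3 - 25/4*e4 + 5*e1 e2 + 18/5*e2 e3 + 10*e2 e4 - 121/15*e3 e4 + 25/12*e1 e2 e3 - 173/150*e1 e2 e4 + 1/2*e1 e3 e4 + 4*e2 e3 e4
second term: 97/15*e1 - 5/2*e3 - 25/4*e4 + 5*e1 e2 + 18/5*e2 e3 + 10*e2 e4 - 121/15*e3 e4 - 25/12*e1 e2 e3 + 173/150*e1 e2 e4 - 1/2*e1 e3 e4 - 4*e2 e3 e4
Answer: 25/6*e1 e2 e3 - 173/75*e1 e2 e4 + e1 e3 e4 + 8*e2 e3 e4


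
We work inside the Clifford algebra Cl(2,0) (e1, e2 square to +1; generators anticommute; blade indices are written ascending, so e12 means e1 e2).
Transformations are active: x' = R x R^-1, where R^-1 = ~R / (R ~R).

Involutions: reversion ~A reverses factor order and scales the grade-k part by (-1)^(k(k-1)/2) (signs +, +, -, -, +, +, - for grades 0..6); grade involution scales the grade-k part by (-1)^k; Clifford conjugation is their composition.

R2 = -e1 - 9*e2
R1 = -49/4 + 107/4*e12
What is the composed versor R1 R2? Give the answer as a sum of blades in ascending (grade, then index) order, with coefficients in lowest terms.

Distribute over the terms of R1 (each basis-blade product reordered to ascending indices, repeated generators contracted through their squares):
(-49/4) R2 = 49/4*e1 + 441/4*e2
(107/4*e12) R2 = -963/4*e1 + 107/4*e2
Summing the partial products and collecting blades:
Answer: -457/2*e1 + 137*e2


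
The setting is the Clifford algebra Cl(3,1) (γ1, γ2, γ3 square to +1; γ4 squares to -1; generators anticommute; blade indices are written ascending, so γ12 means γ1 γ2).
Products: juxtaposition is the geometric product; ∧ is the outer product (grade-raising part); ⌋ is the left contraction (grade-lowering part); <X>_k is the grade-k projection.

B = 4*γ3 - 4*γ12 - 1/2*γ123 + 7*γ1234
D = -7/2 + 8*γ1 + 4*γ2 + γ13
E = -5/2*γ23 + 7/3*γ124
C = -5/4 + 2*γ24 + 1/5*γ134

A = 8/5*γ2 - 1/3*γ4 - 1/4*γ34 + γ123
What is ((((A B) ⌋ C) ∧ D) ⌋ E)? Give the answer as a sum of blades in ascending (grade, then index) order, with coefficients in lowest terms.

step 1: 1/2 + 32/5*γ1 + 4*γ3 - 6*γ4 + 9/4*γ12 + 4/5*γ13 + 32/5*γ23 + 4/3*γ34 - 7/3*γ123 + 29/24*γ124 - 56/5*γ134 + 5/6*γ1234
step 2: -573/200 + 4/15*γ1 - 12*γ2 - 4/25*γ4 + 6/5*γ13 - 4/5*γ14 + γ24 + 32/25*γ34 + 1/10*γ134
step 3: 4011/400 - 1789/75*γ1 + 1527/50*γ2 + 14/25*γ4 + 1456/15*γ12 - 1413/200*γ13 + 102/25*γ14 - 143/50*γ24 - 112/25*γ34 + 36/5*γ123 + 56/5*γ124 + 973/100*γ134 + 128/25*γ234 - 3/5*γ1234
step 4: 392/15 - 1001/150*γ1 - 238/25*γ2 - 1527/20*γ3 - 10192/45*γ4 - 98/75*γ12 - 3563/50*γ14 - 4011/160*γ23 - 12523/225*γ24 + 9359/400*γ124
Answer: 392/15 - 1001/150*γ1 - 238/25*γ2 - 1527/20*γ3 - 10192/45*γ4 - 98/75*γ12 - 3563/50*γ14 - 4011/160*γ23 - 12523/225*γ24 + 9359/400*γ124


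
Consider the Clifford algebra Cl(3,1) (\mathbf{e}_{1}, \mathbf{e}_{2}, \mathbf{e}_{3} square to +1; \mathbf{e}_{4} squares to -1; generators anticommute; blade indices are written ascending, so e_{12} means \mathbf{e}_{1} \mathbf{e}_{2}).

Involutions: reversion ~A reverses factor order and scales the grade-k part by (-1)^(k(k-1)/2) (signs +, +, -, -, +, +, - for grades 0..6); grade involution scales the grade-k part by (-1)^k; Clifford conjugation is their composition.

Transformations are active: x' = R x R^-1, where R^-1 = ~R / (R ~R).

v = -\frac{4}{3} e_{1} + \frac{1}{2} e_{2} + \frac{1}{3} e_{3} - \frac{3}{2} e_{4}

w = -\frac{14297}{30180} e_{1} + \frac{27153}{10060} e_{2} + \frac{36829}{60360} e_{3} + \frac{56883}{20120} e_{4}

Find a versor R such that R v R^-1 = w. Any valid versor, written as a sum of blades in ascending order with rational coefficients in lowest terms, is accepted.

Reasoning: v^2 = w^2 = -\frac{1}{9} since conjugation preserves the quadratic form; R = v + w = -\frac{18179}{10060} e_{1} + \frac{32183}{10060} e_{2} + \frac{18983}{20120} e_{3} + \frac{26703}{20120} e_{4} is then valid when invertible, keeping its own part and reversing (v - w)/2.
Answer: -\frac{18179}{10060} e_{1} + \frac{32183}{10060} e_{2} + \frac{18983}{20120} e_{3} + \frac{26703}{20120} e_{4}


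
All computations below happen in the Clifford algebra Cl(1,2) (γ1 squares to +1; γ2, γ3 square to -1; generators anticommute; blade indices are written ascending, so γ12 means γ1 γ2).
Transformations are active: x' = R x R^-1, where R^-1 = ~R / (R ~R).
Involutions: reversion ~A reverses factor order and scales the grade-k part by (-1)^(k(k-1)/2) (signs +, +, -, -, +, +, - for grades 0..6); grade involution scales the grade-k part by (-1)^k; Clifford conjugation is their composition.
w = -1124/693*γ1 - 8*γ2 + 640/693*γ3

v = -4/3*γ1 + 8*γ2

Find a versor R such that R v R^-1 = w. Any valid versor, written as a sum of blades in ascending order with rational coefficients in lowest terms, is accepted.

Key observation: q(v) = q(w) = -560/9 (sandwiches preserve the norm), so R = v + w = -2048/693*γ1 + 640/693*γ3 works whenever it is invertible — the component of v along it is kept and (v - w)/2 reverses, sending v to w.
Answer: -2048/693*γ1 + 640/693*γ3


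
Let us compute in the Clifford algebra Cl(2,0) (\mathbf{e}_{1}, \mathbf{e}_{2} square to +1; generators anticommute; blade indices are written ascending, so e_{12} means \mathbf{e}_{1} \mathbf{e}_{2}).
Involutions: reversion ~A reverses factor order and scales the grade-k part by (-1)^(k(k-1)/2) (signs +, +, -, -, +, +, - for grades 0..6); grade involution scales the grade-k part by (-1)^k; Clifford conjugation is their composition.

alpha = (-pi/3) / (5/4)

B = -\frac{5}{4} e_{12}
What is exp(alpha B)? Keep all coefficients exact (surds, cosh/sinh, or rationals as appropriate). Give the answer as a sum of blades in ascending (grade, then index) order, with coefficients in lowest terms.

B^2 = (-\frac{5}{4})^2*(e_{12})^2 = \frac{25}{16}*(-1) = -\frac{25}{16} (a basis 2-blade squares to minus the product of its generators' squares).
B^2 = -\frac{25}{16} — since the square is negative, the closed form is circular: l = \frac{5}{4}, alpha*l = - \frac{\pi}{3}, so exp(alpha B) = cos(- \frac{\pi}{3}) + (sin(- \frac{\pi}{3})/(\frac{5}{4}))*B = \frac{1}{2} + (- \frac{2 \sqrt{3}}{5})*B.
Answer: \frac{1}{2} + \frac{\sqrt{3}}{2} e_{12}


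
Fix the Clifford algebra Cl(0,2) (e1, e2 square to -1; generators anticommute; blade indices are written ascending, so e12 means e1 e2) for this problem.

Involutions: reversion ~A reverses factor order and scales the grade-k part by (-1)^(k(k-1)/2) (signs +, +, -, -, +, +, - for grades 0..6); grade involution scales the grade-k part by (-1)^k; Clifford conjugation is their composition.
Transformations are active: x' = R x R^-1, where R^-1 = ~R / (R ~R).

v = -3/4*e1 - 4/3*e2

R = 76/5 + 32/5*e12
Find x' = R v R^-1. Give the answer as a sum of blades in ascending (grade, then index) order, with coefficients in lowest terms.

~R = 76/5 - 32/5*e12, and R ~R = 272, so R^-1 = ~R / (272).
R v = -43/15*e1 - 376/15*e2
Answer: 2191/5100*e1 - 624/425*e2


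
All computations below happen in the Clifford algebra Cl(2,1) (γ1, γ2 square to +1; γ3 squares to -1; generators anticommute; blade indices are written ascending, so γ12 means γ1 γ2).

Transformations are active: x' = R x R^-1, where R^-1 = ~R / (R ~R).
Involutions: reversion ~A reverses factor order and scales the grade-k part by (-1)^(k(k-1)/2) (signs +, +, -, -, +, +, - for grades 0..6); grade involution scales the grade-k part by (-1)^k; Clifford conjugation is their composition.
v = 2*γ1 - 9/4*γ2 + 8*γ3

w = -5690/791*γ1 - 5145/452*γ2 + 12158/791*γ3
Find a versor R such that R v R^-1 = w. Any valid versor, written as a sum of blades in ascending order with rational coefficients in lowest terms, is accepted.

Take R = v + w = -4108/791*γ1 - 3081/226*γ2 + 18486/791*γ3. Because q(v) = q(w) = -879/16, conjugation by R sends v exactly to w.
Answer: -4108/791*γ1 - 3081/226*γ2 + 18486/791*γ3


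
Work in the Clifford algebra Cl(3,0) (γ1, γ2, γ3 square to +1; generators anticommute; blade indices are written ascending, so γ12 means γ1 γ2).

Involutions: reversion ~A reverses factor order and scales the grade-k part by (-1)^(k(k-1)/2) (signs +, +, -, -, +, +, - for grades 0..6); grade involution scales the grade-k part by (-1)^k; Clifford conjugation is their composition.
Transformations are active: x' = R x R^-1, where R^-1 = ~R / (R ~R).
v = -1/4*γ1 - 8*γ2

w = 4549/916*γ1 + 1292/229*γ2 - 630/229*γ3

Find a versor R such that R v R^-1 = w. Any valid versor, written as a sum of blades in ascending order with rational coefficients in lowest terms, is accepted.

Take R = v + w = 1080/229*γ1 - 540/229*γ2 - 630/229*γ3. Because q(v) = q(w) = 1025/16, conjugation by R sends v exactly to w.
Answer: 1080/229*γ1 - 540/229*γ2 - 630/229*γ3


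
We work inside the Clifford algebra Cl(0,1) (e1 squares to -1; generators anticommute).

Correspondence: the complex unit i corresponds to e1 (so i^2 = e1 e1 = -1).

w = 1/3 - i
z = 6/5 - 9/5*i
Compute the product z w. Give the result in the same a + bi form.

In blades: z = 6/5 - 9/5*e1, w = 1/3 - e1.
Distribute z over w term by term (generator squares from the signature, products reordered to ascending indices): (6/5)*w = 2/5 - 6/5*e1; (-9/5*e1)*w = -9/5 - 3/5*e1.
Sum: -7/5 - 9/5*e1; translating back through the correspondence:
Answer: -7/5 - 9/5*i


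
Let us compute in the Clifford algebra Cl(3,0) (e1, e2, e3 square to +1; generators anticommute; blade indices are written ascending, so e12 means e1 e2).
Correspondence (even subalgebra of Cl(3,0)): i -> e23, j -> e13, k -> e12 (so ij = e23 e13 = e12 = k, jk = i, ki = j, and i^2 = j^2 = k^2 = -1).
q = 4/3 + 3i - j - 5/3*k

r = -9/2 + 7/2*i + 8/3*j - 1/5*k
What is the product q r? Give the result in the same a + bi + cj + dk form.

In blades: q = 4/3 - 5/3*e12 - e13 + 3*e23, r = -9/2 - 1/5*e12 + 8/3*e13 + 7/2*e23.
Distribute q over r term by term (generator squares from the signature, products reordered to ascending indices): (4/3)*r = -6 - 4/15*e12 + 32/9*e13 + 14/3*e23; (-5/3*e12)*r = -1/3 + 15/2*e12 - 35/6*e13 + 40/9*e23; (-e13)*r = 8/3 + 7/2*e12 + 9/2*e13 + 1/5*e23; (3*e23)*r = -21/2 + 8*e12 + 3/5*e13 - 27/2*e23.
Sum: -85/6 + 281/15*e12 + 127/45*e13 - 377/90*e23; translating back through the correspondence:
Answer: -85/6 - 377/90*i + 127/45*j + 281/15*k


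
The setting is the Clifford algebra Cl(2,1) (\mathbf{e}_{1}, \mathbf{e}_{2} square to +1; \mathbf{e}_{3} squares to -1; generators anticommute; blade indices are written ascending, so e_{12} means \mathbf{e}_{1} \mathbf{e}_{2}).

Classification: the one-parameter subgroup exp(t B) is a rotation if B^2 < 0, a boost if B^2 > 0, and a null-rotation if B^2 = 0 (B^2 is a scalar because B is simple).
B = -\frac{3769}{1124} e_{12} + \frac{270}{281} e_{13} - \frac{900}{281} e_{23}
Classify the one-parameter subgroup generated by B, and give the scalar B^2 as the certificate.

B^2 term by term: the squares give (-\frac{3769}{1124})^2*(e_{12})^2 + (\frac{270}{281})^2*(e_{13})^2 + (-\frac{900}{281})^2*(e_{23})^2 = \frac{14205361}{1263376}*(-1) + \frac{72900}{78961}*(+1) + \frac{810000}{78961}*(+1) = -\frac{1}{16} (each basis 2-blade squares to minus the product of its generators' squares); cross terms between blades sharing an index anticommute and cancel. So B^2 = -\frac{1}{16}.
Answer: rotation, certificate B^2 = -\frac{1}{16}. Because -\frac{1}{16} is invariant under every versor sandwich, the classification follows from its sign alone.


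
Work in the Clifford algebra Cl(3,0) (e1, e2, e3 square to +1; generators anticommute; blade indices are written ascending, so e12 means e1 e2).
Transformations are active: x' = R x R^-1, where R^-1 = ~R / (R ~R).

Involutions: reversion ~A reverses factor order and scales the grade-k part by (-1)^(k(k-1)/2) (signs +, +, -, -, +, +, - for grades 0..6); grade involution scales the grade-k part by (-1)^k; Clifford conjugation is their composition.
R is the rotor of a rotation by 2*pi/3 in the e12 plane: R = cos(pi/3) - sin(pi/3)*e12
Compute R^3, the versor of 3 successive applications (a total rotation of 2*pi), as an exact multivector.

Because a rotor carries half the rotation angle, composing 3 copies of this e12-plane rotor multiplies the phase: 3*(pi/3) = pi, hence R^3 = cos(pi) - sin(pi)*e12.
cos(pi) = -1 and sin(pi) = 0, so R^3 = -1. The total rotation 2*pi is 1 full turn, so every vector returns to itself, yet the rotor is -1, on the OTHER sheet of the double cover (an odd number of 2*pi turns).
Answer: -1


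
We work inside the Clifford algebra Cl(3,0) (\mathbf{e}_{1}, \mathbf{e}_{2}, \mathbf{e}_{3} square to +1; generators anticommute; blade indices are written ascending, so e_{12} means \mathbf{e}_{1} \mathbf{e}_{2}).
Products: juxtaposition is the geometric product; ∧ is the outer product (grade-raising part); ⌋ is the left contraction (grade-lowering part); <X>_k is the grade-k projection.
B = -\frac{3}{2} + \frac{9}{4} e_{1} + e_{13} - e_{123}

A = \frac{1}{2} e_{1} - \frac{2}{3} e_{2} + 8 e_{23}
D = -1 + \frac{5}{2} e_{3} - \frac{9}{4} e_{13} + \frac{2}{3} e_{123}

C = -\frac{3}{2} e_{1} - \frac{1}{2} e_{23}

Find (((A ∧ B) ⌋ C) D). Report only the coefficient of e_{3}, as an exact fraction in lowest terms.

step 1: -\frac{3}{4} e_{1} + e_{2} + \frac{3}{2} e_{12} - 12 e_{23} + \frac{56}{3} e_{123}
step 2: -\frac{39}{8} - \frac{1}{2} e_{3}
step 3: \frac{29}{8} - \frac{9}{8} e_{1} - \frac{187}{16} e_{3} - \frac{1}{3} e_{12} + \frac{351}{32} e_{13} - \frac{13}{4} e_{123}
Answer: -\frac{187}{16}


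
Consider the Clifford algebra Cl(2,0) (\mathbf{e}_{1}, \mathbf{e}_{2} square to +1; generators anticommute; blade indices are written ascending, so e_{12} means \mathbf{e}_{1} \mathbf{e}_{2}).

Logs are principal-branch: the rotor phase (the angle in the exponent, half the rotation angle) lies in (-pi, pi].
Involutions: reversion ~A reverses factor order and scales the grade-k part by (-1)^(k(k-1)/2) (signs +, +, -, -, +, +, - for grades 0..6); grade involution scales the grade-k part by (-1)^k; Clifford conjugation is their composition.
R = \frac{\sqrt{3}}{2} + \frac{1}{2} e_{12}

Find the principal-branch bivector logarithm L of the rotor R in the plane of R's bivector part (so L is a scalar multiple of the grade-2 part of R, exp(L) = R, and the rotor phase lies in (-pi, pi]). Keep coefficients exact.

The scalar part of R is \frac{\sqrt{3}}{2}, so the principal-branch rotor phase is pinned; divide the bivector part by its sine to get the unit plane — L is the phase times that plane.
Concretely: cos(phase) = \frac{\sqrt{3}}{2} gives phase = ±\frac{\pi}{6}, and since phase/sin(phase) is even the sign is immaterial: L = (phase/sin(phase)) * <R>_2 = (\frac{\pi}{3}) * <R>_2.
Answer: \frac{\pi}{6} e_{12}


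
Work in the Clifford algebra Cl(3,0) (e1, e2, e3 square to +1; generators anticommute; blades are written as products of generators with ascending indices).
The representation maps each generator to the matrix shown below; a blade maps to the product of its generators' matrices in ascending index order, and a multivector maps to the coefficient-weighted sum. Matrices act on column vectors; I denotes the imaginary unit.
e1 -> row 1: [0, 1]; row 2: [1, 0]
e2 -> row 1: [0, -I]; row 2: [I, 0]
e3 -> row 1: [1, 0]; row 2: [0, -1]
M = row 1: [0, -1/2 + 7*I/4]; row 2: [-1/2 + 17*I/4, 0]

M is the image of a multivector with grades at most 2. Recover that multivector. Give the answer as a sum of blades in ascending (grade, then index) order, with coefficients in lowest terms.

Method: 1, rho(e1), rho(e2), rho(e3) form a trace-orthogonal basis of the 2x2 complex matrices (tr(X Y) = 2 if X = Y, else 0), so M = m0*1 + m1*rho(e1) + m2*rho(e2) + m3*rho(e3) with m0 = tr(M)/2 = 0, m1 = tr(M rho(e1))/2 = -1/2 + 3*I, m2 = tr(M rho(e2))/2 = 5/4, m3 = tr(M rho(e3))/2 = 0.
Multiplying table entries, the bivector images are rho(e1 e2) = I*rho(e3), rho(e1 e3) = -I*rho(e2), rho(e2 e3) = I*rho(e1); with real blade coefficients the real parts of m0..m3 are the coefficients of 1, e1, e2, e3 and the imaginary parts give the bivectors (e2 e3: Im m1, e1 e3: -Im m2, e1 e2: Im m3).
Answer: -1/2*e1 + 5/4*e2 + 3*e2 e3


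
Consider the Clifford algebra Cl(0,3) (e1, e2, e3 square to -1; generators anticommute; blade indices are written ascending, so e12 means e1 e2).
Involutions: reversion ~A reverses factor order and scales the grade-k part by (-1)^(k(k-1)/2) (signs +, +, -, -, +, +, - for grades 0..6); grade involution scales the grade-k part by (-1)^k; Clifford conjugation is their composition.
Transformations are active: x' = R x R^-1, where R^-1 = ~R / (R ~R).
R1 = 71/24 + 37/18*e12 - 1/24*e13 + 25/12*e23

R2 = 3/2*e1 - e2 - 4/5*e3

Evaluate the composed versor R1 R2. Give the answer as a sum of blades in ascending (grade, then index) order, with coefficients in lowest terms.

Distribute over the terms of R2 (each basis-blade product reordered to ascending indices, repeated generators contracted through their squares):
R1 (3/2*e1) = 71/16*e1 + 37/12*e2 - 1/16*e3 + 25/8*e123
R1 (-e2) = 37/18*e1 - 71/24*e2 - 25/12*e3 - 1/24*e123
R1 (-4/5*e3) = -1/30*e1 + 5/3*e2 - 71/30*e3 - 74/45*e123
Summing the partial products and collecting blades:
Answer: 4651/720*e1 + 43/24*e2 - 361/80*e3 + 259/180*e123


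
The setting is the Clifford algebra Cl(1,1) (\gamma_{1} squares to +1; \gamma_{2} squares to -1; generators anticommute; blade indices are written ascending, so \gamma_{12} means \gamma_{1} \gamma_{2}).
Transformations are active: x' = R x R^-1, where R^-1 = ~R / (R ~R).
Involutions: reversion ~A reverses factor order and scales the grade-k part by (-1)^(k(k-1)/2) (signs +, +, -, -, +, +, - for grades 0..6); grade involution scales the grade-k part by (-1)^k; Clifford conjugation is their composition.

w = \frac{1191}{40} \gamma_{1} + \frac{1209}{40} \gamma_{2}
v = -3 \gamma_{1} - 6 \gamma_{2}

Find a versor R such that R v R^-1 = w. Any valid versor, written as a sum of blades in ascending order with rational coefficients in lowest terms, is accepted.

R = v + w = \frac{1071}{40} \gamma_{1} + \frac{969}{40} \gamma_{2} works: the equal norms (-27) guarantee its sandwich swaps v into w.
Answer: \frac{1071}{40} \gamma_{1} + \frac{969}{40} \gamma_{2}


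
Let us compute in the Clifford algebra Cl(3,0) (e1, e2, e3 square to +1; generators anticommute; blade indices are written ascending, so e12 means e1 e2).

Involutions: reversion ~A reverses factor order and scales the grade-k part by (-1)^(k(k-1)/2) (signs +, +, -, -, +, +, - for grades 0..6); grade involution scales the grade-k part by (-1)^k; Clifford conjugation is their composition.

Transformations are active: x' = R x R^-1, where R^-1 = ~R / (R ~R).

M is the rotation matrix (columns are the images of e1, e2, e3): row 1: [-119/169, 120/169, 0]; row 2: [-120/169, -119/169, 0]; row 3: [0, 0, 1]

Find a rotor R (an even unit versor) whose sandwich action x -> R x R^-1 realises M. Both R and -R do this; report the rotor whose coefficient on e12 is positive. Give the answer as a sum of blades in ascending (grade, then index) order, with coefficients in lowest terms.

Method: write R = a + b12*e12 + b13*e13 + b23*e23 with a^2 + b12^2 + b13^2 + b23^2 = 1 (so R^-1 = ~R). Expanding the columns R e_j ~R gives tr M = 4a^2 - 1 and, from the antisymmetric part, M21 - M12 = -4a*b12, M13 - M31 = 4a*b13, M32 - M23 = -4a*b23.
Here tr M = -69/169, so a^2 = (1 + tr M)/4 = 25/169 and a = ±5/13. Taking a = 5/13: M21 - M12 = -240/169, M13 - M31 = 0, M32 - M23 = 0, giving b12 = 12/13, b13 = 0, b23 = 0, i.e. R = 5/13 + 12/13*e12.
Its e12 coefficient is already positive.
Answer: 5/13 + 12/13*e12. Recall the cover is two-to-one: with M of trace -69/169, both preimages act alike, and the stated e12 sign chooses the sheet.


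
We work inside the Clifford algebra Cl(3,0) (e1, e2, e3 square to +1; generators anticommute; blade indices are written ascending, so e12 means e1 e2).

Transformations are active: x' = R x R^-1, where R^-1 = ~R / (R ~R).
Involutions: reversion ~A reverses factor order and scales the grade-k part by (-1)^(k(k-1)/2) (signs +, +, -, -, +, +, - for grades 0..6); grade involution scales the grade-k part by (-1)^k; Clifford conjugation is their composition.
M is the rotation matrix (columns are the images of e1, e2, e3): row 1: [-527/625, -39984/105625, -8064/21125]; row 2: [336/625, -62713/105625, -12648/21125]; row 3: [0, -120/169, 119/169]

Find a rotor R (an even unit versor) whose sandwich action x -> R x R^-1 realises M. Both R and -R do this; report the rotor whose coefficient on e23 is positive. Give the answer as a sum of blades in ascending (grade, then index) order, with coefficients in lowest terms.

Method: write R = a + b12*e12 + b13*e13 + b23*e23 with a^2 + b12^2 + b13^2 + b23^2 = 1 (so R^-1 = ~R). Expanding the columns R e_j ~R gives tr M = 4a^2 - 1 and, from the antisymmetric part, M21 - M12 = -4a*b12, M13 - M31 = 4a*b13, M32 - M23 = -4a*b23.
Here tr M = -77401/105625, so a^2 = (1 + tr M)/4 = 7056/105625 and a = ±84/325. Taking a = 84/325: M21 - M12 = 96768/105625, M13 - M31 = -8064/21125, M32 - M23 = -2352/21125, giving b12 = -288/325, b13 = -24/65, b23 = 7/65, i.e. R = 84/325 - 288/325*e12 - 24/65*e13 + 7/65*e23.
Its e23 coefficient is already positive.
Answer: 84/325 - 288/325*e12 - 24/65*e13 + 7/65*e23. Key observation: the double cover Spin(3) -> SO(3) sends R and -R to the same matrix (trace -77401/105625 here), so the stated sign of the e23 coefficient is what selects one sheet.


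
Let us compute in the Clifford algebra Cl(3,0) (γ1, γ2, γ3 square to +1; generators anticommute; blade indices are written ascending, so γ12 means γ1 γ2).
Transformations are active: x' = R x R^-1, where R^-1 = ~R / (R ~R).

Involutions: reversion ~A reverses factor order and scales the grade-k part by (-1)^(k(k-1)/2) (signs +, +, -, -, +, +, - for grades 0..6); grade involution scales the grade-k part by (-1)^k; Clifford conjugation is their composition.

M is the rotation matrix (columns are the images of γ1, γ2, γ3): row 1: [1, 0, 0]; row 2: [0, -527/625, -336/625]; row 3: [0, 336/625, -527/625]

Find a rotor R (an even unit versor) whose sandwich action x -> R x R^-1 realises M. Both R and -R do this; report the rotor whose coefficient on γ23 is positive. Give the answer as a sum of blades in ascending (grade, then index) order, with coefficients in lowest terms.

Method: write R = a + b12*γ12 + b13*γ13 + b23*γ23 with a^2 + b12^2 + b13^2 + b23^2 = 1 (so R^-1 = ~R). Expanding the columns R e_j ~R gives tr M = 4a^2 - 1 and, from the antisymmetric part, M21 - M12 = -4a*b12, M13 - M31 = 4a*b13, M32 - M23 = -4a*b23.
Here tr M = -429/625, so a^2 = (1 + tr M)/4 = 49/625 and a = ±7/25. Taking a = 7/25: M21 - M12 = 0, M13 - M31 = 0, M32 - M23 = 672/625, giving b12 = 0, b13 = 0, b23 = -24/25, i.e. R = 7/25 - 24/25*γ23.
Its γ23 coefficient is negative, so report the other preimage -R.
Answer: -7/25 + 24/25*γ23. Note: both R and -R realise this M (trace -429/625); the covering map identifies them, and the γ23-coefficient sign is the tie-breaker.
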